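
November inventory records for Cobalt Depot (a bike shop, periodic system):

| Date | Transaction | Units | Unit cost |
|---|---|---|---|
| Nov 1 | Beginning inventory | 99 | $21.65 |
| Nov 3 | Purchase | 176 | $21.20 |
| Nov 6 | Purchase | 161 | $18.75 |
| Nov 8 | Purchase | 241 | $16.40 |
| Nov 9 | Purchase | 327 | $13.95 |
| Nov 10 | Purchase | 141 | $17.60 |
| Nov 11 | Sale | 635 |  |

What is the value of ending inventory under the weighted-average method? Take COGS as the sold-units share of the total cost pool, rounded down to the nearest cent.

Ending inventory = $8,858.84

Nov 11, sell 635: 635/1145 × $19,888.95 → $11,030.11
Ending inventory (cost pool remaining) = $8,858.84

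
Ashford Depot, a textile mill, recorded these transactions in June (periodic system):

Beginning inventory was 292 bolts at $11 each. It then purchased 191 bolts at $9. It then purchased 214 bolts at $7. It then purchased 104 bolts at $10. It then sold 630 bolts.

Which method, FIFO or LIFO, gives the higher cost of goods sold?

FIFO COGS: 292 @ $11 + 191 @ $9 + 147 @ $7 = $5,960
LIFO COGS: 104 @ $10 + 214 @ $7 + 191 @ $9 + 121 @ $11 = $5,588

FIFO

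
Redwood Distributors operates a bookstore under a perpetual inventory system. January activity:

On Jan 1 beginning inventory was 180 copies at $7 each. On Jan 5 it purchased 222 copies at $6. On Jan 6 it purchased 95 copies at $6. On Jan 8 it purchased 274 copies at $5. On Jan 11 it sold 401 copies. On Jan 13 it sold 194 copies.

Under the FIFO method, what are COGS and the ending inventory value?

Jan 11, 401 sold [FIFO — oldest first]: 180 @ $7 + 221 @ $6 = $2,586
Jan 13, 194 sold [FIFO — oldest first]: 1 @ $6 + 95 @ $6 + 98 @ $5 = $1,066
Total COGS = $2,586 + $1,066 = $3,652
Ending inventory: 176 @ $5 = $880

COGS = $3,652; ending inventory = $880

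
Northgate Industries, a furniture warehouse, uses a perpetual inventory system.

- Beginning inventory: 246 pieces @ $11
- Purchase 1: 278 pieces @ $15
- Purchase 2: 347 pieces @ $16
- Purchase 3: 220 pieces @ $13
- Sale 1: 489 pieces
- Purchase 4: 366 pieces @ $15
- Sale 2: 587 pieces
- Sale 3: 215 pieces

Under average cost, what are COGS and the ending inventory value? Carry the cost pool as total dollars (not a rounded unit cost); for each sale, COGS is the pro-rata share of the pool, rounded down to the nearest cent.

After Beginning: 246 on hand, pool $2,706.00 (≈ $11.0000 each)
After Purchase 1: 524 on hand, pool $6,876.00 (≈ $13.1221 each)
After Purchase 2: 871 on hand, pool $12,428.00 (≈ $14.2687 each)
After Purchase 3: 1091 on hand, pool $15,288.00 (≈ $14.0128 each)
Sale 1, sell 489: 489/1091 × $15,288.00 → $6,852.27
After Purchase 4: 968 on hand, pool $13,925.73 (≈ $14.3861 each)
Sale 2, sell 587: 587/968 × $13,925.73 → $8,444.63
Sale 3, sell 215: 215/381 × $5,481.10 → $3,093.00
Total COGS = $6,852.27 + $8,444.63 + $3,093.00 = $18,389.90
Ending inventory (cost pool remaining) = $2,388.10

COGS = $18,389.90; ending inventory = $2,388.10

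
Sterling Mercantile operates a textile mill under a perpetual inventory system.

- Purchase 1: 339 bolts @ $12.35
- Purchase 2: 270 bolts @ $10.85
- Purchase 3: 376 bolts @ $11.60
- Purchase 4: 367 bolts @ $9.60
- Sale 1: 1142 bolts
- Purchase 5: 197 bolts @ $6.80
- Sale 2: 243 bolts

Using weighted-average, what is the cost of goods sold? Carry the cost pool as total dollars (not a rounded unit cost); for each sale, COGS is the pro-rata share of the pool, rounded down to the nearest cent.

COGS = $14,861.87

After Purchase 1: 339 on hand, pool $4,186.65 (≈ $12.3500 each)
After Purchase 2: 609 on hand, pool $7,116.15 (≈ $11.6850 each)
After Purchase 3: 985 on hand, pool $11,477.75 (≈ $11.6525 each)
After Purchase 4: 1352 on hand, pool $15,000.95 (≈ $11.0954 each)
Sale 1, sell 1142: 1142/1352 × $15,000.95 → $12,670.92
After Purchase 5: 407 on hand, pool $3,669.63 (≈ $9.0163 each)
Sale 2, sell 243: 243/407 × $3,669.63 → $2,190.95
Total COGS = $12,670.92 + $2,190.95 = $14,861.87
Ending inventory (cost pool remaining) = $1,478.68
Check: goods available $16,340.55 = COGS $14,861.87 + ending $1,478.68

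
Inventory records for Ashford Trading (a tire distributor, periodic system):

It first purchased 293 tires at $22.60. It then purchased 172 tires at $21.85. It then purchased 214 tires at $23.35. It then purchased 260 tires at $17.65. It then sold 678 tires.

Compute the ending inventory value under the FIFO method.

Sale 1 (678) [FIFO — oldest first]: 293 @ $22.60 + 172 @ $21.85 + 213 @ $23.35 = $15,353.55
Ending inventory: 1 @ $23.35 + 260 @ $17.65 = $4,612.35
Check: goods available $19,965.90 = COGS $15,353.55 + ending $4,612.35

Ending inventory = $4,612.35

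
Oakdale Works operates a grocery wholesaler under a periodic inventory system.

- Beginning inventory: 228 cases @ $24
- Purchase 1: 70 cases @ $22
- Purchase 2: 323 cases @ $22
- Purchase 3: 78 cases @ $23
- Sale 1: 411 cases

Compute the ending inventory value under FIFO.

Ending inventory = $6,414

Sale 1 (411) [FIFO — oldest first]: 228 @ $24 + 70 @ $22 + 113 @ $22 = $9,498
Ending inventory: 210 @ $22 + 78 @ $23 = $6,414
Check: goods available $15,912 = COGS $9,498 + ending $6,414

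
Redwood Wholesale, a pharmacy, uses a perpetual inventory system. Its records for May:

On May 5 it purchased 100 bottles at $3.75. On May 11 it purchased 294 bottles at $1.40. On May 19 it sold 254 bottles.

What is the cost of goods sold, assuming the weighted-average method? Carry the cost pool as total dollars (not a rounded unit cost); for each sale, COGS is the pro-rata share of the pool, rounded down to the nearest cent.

COGS = $507.09

After May 5: 100 on hand, pool $375.00 (≈ $3.7500 each)
After May 11: 394 on hand, pool $786.60 (≈ $1.9964 each)
May 19, sell 254: 254/394 × $786.60 → $507.09
Ending inventory (cost pool remaining) = $279.51
Check: goods available $786.60 = COGS $507.09 + ending $279.51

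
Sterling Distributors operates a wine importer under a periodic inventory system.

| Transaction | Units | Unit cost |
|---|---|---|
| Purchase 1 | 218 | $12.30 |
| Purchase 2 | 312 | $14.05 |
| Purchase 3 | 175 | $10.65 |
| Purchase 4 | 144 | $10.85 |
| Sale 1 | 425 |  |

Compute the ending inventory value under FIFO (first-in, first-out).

Ending inventory = $4,901.40

Sale 1 (425) [FIFO — oldest first]: 218 @ $12.30 + 207 @ $14.05 = $5,589.75
Ending inventory: 105 @ $14.05 + 175 @ $10.65 + 144 @ $10.85 = $4,901.40
Check: goods available $10,491.15 = COGS $5,589.75 + ending $4,901.40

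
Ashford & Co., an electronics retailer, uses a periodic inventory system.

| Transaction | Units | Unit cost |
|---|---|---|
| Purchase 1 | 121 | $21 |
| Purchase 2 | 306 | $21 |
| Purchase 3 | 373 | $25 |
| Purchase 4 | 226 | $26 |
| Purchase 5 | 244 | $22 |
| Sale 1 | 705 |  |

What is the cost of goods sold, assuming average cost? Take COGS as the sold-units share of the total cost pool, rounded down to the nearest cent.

COGS = $16,395.96

Sale 1, sell 705: 705/1270 × $29,536.00 → $16,395.96
Ending inventory (cost pool remaining) = $13,140.04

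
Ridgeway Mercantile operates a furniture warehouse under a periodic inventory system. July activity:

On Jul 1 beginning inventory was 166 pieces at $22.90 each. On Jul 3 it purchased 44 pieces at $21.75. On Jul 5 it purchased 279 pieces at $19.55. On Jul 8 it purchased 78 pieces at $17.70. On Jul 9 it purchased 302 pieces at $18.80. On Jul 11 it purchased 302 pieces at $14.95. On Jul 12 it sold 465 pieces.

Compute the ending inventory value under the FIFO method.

Ending inventory = $12,042.30

Jul 12, 465 sold [FIFO — oldest first]: 166 @ $22.90 + 44 @ $21.75 + 255 @ $19.55 = $9,743.65
Ending inventory: 24 @ $19.55 + 78 @ $17.70 + 302 @ $18.80 + 302 @ $14.95 = $12,042.30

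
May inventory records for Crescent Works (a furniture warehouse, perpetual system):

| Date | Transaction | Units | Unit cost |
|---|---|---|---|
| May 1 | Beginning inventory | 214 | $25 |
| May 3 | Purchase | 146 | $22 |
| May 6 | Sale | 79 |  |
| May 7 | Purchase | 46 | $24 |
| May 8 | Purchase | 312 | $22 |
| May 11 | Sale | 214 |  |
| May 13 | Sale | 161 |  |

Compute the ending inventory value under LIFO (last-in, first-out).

May 6, 79 sold [LIFO — newest first]: 79 @ $22 = $1,738
May 11, 214 sold [LIFO — newest first]: 214 @ $22 = $4,708
May 13, 161 sold [LIFO — newest first]: 98 @ $22 + 46 @ $24 + 17 @ $22 = $3,634
Total COGS = $1,738 + $4,708 + $3,634 = $10,080
Ending inventory: 214 @ $25 + 50 @ $22 = $6,450

Ending inventory = $6,450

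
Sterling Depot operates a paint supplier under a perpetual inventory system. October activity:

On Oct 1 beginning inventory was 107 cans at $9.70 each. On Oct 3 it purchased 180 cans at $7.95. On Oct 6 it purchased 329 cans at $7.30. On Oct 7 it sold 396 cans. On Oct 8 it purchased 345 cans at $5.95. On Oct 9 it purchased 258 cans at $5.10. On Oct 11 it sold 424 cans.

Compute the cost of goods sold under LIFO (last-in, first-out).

Oct 7, 396 sold [LIFO — newest first]: 329 @ $7.30 + 67 @ $7.95 = $2,934.35
Oct 11, 424 sold [LIFO — newest first]: 258 @ $5.10 + 166 @ $5.95 = $2,303.50
Total COGS = $2,934.35 + $2,303.50 = $5,237.85
Ending inventory: 107 @ $9.70 + 113 @ $7.95 + 179 @ $5.95 = $3,001.30

COGS = $5,237.85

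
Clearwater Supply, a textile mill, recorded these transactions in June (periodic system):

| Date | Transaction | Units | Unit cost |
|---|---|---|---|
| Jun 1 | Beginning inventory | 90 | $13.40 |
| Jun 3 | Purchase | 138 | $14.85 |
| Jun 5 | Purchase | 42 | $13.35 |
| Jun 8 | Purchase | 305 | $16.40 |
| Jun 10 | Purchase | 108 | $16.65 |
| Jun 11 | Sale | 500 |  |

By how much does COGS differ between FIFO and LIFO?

FIFO COGS: 90 @ $13.40 + 138 @ $14.85 + 42 @ $13.35 + 230 @ $16.40 = $7,588.00
LIFO COGS: 108 @ $16.65 + 305 @ $16.40 + 42 @ $13.35 + 45 @ $14.85 = $8,029.15
Difference = |$7,588.00 − $8,029.15| = $441.15

$441.15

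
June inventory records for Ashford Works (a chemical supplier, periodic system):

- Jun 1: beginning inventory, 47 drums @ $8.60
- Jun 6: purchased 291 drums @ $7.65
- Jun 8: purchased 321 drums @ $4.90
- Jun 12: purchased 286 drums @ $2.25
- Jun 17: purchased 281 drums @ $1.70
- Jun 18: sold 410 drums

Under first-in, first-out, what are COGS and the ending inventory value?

Jun 18, 410 sold [FIFO — oldest first]: 47 @ $8.60 + 291 @ $7.65 + 72 @ $4.90 = $2,983.15
Ending inventory: 249 @ $4.90 + 286 @ $2.25 + 281 @ $1.70 = $2,341.30
Check: goods available $5,324.45 = COGS $2,983.15 + ending $2,341.30

COGS = $2,983.15; ending inventory = $2,341.30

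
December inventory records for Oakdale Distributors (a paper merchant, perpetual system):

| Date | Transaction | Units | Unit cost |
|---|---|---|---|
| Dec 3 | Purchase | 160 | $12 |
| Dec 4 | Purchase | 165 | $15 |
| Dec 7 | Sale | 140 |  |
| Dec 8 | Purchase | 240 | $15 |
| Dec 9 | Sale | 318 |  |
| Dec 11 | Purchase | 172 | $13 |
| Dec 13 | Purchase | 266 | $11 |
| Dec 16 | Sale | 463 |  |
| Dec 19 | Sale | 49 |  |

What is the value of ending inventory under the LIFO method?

Ending inventory = $396

Dec 7, 140 sold [LIFO — newest first]: 140 @ $15 = $2,100
Dec 9, 318 sold [LIFO — newest first]: 240 @ $15 + 25 @ $15 + 53 @ $12 = $4,611
Dec 16, 463 sold [LIFO — newest first]: 266 @ $11 + 172 @ $13 + 25 @ $12 = $5,462
Dec 19, 49 sold [LIFO — newest first]: 49 @ $12 = $588
Total COGS = $2,100 + $4,611 + $5,462 + $588 = $12,761
Ending inventory: 33 @ $12 = $396
Check: goods available $13,157 = COGS $12,761 + ending $396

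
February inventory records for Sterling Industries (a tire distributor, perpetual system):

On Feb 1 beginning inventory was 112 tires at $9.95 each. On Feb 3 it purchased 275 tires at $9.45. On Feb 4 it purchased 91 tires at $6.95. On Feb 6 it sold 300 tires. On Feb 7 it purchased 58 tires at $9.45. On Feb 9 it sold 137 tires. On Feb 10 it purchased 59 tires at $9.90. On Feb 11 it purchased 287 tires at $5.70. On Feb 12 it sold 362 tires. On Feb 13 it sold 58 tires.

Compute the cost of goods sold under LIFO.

Feb 6, 300 sold [LIFO — newest first]: 91 @ $6.95 + 209 @ $9.45 = $2,607.50
Feb 9, 137 sold [LIFO — newest first]: 58 @ $9.45 + 66 @ $9.45 + 13 @ $9.95 = $1,301.15
Feb 12, 362 sold [LIFO — newest first]: 287 @ $5.70 + 59 @ $9.90 + 16 @ $9.95 = $2,379.20
Feb 13, 58 sold [LIFO — newest first]: 58 @ $9.95 = $577.10
Total COGS = $2,607.50 + $1,301.15 + $2,379.20 + $577.10 = $6,864.95
Ending inventory: 25 @ $9.95 = $248.75

COGS = $6,864.95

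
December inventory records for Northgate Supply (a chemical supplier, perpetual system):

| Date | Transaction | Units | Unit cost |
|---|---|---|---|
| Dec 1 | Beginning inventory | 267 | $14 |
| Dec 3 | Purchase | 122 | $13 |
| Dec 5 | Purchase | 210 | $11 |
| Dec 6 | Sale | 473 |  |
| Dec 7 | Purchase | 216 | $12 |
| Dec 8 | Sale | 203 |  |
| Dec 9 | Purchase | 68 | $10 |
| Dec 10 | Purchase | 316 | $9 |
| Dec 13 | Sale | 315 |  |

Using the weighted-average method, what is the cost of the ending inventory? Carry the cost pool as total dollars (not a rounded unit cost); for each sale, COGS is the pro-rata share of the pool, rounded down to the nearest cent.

After Dec 1: 267 on hand, pool $3,738.00 (≈ $14.0000 each)
After Dec 3: 389 on hand, pool $5,324.00 (≈ $13.6864 each)
After Dec 5: 599 on hand, pool $7,634.00 (≈ $12.7446 each)
Dec 6, sell 473: 473/599 × $7,634.00 → $6,028.18
After Dec 7: 342 on hand, pool $4,197.82 (≈ $12.2743 each)
Dec 8, sell 203: 203/342 × $4,197.82 → $2,491.68
After Dec 9: 207 on hand, pool $2,386.14 (≈ $11.5272 each)
After Dec 10: 523 on hand, pool $5,230.14 (≈ $10.0003 each)
Dec 13, sell 315: 315/523 × $5,230.14 → $3,150.08
Total COGS = $6,028.18 + $2,491.68 + $3,150.08 = $11,669.94
Ending inventory (cost pool remaining) = $2,080.06

Ending inventory = $2,080.06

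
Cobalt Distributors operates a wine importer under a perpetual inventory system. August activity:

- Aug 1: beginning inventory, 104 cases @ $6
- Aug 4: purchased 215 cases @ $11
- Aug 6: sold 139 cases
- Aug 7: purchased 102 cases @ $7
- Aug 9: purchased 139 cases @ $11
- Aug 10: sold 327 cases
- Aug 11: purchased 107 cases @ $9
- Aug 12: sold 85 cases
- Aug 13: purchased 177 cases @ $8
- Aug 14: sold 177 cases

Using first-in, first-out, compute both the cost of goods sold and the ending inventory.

COGS = $6,683; ending inventory = $928

Aug 6, 139 sold [FIFO — oldest first]: 104 @ $6 + 35 @ $11 = $1,009
Aug 10, 327 sold [FIFO — oldest first]: 180 @ $11 + 102 @ $7 + 45 @ $11 = $3,189
Aug 12, 85 sold [FIFO — oldest first]: 85 @ $11 = $935
Aug 14, 177 sold [FIFO — oldest first]: 9 @ $11 + 107 @ $9 + 61 @ $8 = $1,550
Total COGS = $1,009 + $3,189 + $935 + $1,550 = $6,683
Ending inventory: 116 @ $8 = $928
Check: goods available $7,611 = COGS $6,683 + ending $928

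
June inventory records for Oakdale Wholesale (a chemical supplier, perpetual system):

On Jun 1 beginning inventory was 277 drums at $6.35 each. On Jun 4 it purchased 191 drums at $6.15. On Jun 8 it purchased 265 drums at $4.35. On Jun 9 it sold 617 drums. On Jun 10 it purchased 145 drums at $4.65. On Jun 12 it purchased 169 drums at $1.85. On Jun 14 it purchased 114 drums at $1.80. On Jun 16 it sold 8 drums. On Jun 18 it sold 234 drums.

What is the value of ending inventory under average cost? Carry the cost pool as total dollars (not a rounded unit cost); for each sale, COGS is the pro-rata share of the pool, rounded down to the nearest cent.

After Jun 1: 277 on hand, pool $1,758.95 (≈ $6.3500 each)
After Jun 4: 468 on hand, pool $2,933.60 (≈ $6.2684 each)
After Jun 8: 733 on hand, pool $4,086.35 (≈ $5.5748 each)
Jun 9, sell 617: 617/733 × $4,086.35 → $3,439.66
After Jun 10: 261 on hand, pool $1,320.94 (≈ $5.0611 each)
After Jun 12: 430 on hand, pool $1,633.59 (≈ $3.7990 each)
After Jun 14: 544 on hand, pool $1,838.79 (≈ $3.3801 each)
Jun 16, sell 8: 8/544 × $1,838.79 → $27.04
Jun 18, sell 234: 234/536 × $1,811.75 → $790.95
Total COGS = $3,439.66 + $27.04 + $790.95 = $4,257.65
Ending inventory (cost pool remaining) = $1,020.80

Ending inventory = $1,020.80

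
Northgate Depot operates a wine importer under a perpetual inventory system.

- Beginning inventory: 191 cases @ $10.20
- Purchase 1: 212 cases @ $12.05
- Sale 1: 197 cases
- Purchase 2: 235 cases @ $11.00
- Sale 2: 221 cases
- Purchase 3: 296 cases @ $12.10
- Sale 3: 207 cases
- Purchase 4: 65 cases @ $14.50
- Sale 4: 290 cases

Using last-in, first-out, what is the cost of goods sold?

Sale 1 (197) [LIFO — newest first]: 197 @ $12.05 = $2,373.85
Sale 2 (221) [LIFO — newest first]: 221 @ $11.00 = $2,431.00
Sale 3 (207) [LIFO — newest first]: 207 @ $12.10 = $2,504.70
Sale 4 (290) [LIFO — newest first]: 65 @ $14.50 + 89 @ $12.10 + 14 @ $11.00 + 15 @ $12.05 + 107 @ $10.20 = $3,445.55
Total COGS = $2,373.85 + $2,431.00 + $2,504.70 + $3,445.55 = $10,755.10
Ending inventory: 84 @ $10.20 = $856.80
Check: goods available $11,611.90 = COGS $10,755.10 + ending $856.80

COGS = $10,755.10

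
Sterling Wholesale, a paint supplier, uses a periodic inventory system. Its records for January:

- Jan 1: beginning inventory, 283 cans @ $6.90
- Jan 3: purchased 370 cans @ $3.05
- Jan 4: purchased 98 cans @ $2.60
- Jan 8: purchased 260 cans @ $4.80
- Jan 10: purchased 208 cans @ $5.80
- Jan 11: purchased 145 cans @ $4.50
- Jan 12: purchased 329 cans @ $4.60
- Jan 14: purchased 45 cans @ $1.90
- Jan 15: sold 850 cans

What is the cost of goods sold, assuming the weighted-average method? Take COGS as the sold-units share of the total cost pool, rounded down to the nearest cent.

Jan 15, sell 850: 850/1738 × $8,041.80 → $3,932.98
Ending inventory (cost pool remaining) = $4,108.82

COGS = $3,932.98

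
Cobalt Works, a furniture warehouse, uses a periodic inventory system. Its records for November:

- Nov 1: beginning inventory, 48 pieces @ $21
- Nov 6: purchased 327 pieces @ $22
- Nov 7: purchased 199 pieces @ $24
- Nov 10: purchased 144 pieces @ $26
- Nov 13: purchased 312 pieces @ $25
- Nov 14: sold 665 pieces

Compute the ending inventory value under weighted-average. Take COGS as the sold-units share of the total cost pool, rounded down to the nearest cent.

Ending inventory = $8,689.84

Nov 14, sell 665: 665/1030 × $24,522.00 → $15,832.16
Ending inventory (cost pool remaining) = $8,689.84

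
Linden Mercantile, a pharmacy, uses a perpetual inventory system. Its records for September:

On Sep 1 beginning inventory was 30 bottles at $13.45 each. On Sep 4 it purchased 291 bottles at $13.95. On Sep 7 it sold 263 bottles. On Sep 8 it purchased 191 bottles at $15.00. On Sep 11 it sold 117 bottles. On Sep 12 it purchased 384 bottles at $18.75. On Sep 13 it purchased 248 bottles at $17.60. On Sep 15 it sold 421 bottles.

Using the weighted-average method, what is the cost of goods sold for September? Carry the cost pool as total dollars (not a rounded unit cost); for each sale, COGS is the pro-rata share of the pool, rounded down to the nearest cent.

COGS = $12,826.91

After Sep 1: 30 on hand, pool $403.50 (≈ $13.4500 each)
After Sep 4: 321 on hand, pool $4,462.95 (≈ $13.9033 each)
Sep 7, sell 263: 263/321 × $4,462.95 → $3,656.56
After Sep 8: 249 on hand, pool $3,671.39 (≈ $14.7445 each)
Sep 11, sell 117: 117/249 × $3,671.39 → $1,725.11
After Sep 12: 516 on hand, pool $9,146.28 (≈ $17.7253 each)
After Sep 13: 764 on hand, pool $13,511.08 (≈ $17.6847 each)
Sep 15, sell 421: 421/764 × $13,511.08 → $7,445.24
Total COGS = $3,656.56 + $1,725.11 + $7,445.24 = $12,826.91
Ending inventory (cost pool remaining) = $6,065.84
Check: goods available $18,892.75 = COGS $12,826.91 + ending $6,065.84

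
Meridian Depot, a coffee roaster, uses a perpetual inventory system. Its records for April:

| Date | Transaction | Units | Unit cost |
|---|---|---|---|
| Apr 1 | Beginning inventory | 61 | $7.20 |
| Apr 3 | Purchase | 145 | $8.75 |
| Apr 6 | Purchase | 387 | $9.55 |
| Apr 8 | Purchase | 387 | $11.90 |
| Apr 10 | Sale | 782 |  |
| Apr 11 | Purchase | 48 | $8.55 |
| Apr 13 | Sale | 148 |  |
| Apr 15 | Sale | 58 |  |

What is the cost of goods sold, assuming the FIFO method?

COGS = $10,077.50

Apr 10, 782 sold [FIFO — oldest first]: 61 @ $7.20 + 145 @ $8.75 + 387 @ $9.55 + 189 @ $11.90 = $7,652.90
Apr 13, 148 sold [FIFO — oldest first]: 148 @ $11.90 = $1,761.20
Apr 15, 58 sold [FIFO — oldest first]: 50 @ $11.90 + 8 @ $8.55 = $663.40
Total COGS = $7,652.90 + $1,761.20 + $663.40 = $10,077.50
Ending inventory: 40 @ $8.55 = $342.00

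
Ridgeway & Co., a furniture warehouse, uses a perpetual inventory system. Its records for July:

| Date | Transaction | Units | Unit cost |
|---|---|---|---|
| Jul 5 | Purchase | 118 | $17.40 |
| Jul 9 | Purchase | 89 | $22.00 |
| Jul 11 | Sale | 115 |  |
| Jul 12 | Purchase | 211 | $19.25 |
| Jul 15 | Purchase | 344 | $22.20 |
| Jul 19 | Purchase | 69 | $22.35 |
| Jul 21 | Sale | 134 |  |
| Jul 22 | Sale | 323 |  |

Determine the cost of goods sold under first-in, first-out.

Jul 11, 115 sold [FIFO — oldest first]: 115 @ $17.40 = $2,001.00
Jul 21, 134 sold [FIFO — oldest first]: 3 @ $17.40 + 89 @ $22.00 + 42 @ $19.25 = $2,818.70
Jul 22, 323 sold [FIFO — oldest first]: 169 @ $19.25 + 154 @ $22.20 = $6,672.05
Total COGS = $2,001.00 + $2,818.70 + $6,672.05 = $11,491.75
Ending inventory: 190 @ $22.20 + 69 @ $22.35 = $5,760.15

COGS = $11,491.75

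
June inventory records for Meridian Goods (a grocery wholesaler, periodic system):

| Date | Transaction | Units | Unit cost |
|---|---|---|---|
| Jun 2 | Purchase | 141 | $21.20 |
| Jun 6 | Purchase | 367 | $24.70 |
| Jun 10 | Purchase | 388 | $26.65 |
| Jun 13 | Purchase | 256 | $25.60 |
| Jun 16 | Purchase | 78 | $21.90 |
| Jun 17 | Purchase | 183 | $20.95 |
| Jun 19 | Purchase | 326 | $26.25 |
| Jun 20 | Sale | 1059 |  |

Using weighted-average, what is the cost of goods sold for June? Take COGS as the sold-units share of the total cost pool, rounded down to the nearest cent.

COGS = $26,214.63

Jun 20, sell 1059: 1059/1739 × $43,047.45 → $26,214.63
Ending inventory (cost pool remaining) = $16,832.82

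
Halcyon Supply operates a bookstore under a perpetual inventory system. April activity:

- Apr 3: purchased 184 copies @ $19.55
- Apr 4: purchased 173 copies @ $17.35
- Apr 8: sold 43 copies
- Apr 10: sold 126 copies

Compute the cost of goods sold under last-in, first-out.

COGS = $2,932.15

Apr 8, 43 sold [LIFO — newest first]: 43 @ $17.35 = $746.05
Apr 10, 126 sold [LIFO — newest first]: 126 @ $17.35 = $2,186.10
Total COGS = $746.05 + $2,186.10 = $2,932.15
Ending inventory: 184 @ $19.55 + 4 @ $17.35 = $3,666.60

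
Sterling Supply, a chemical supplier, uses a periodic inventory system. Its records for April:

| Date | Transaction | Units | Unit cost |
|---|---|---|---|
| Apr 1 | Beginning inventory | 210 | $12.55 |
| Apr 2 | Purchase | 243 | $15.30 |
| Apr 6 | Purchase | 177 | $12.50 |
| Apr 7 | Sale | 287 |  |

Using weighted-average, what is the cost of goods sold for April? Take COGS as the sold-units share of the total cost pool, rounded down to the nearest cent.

Apr 7, sell 287: 287/630 × $8,565.90 → $3,902.24
Ending inventory (cost pool remaining) = $4,663.66
Check: goods available $8,565.90 = COGS $3,902.24 + ending $4,663.66

COGS = $3,902.24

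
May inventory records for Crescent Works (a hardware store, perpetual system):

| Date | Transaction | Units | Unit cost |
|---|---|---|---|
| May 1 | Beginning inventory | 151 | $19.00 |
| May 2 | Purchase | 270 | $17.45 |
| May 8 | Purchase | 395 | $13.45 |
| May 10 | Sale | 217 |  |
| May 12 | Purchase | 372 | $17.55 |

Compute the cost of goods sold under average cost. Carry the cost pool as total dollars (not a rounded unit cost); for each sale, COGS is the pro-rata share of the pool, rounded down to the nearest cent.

COGS = $3,428.71

After May 1: 151 on hand, pool $2,869.00 (≈ $19.0000 each)
After May 2: 421 on hand, pool $7,580.50 (≈ $18.0059 each)
After May 8: 816 on hand, pool $12,893.25 (≈ $15.8006 each)
May 10, sell 217: 217/816 × $12,893.25 → $3,428.71
After May 12: 971 on hand, pool $15,993.14 (≈ $16.4708 each)
Ending inventory (cost pool remaining) = $15,993.14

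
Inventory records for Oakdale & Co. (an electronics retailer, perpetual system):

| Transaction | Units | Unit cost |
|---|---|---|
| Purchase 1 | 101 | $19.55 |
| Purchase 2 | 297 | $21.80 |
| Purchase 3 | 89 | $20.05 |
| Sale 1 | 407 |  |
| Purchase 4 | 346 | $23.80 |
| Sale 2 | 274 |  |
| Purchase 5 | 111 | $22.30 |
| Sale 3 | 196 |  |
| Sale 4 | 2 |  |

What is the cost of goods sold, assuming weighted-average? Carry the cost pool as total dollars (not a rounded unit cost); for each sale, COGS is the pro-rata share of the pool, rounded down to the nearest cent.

COGS = $19,457.49

After Purchase 1: 101 on hand, pool $1,974.55 (≈ $19.5500 each)
After Purchase 2: 398 on hand, pool $8,449.15 (≈ $21.2290 each)
After Purchase 3: 487 on hand, pool $10,233.60 (≈ $21.0136 each)
Sale 1, sell 407: 407/487 × $10,233.60 → $8,552.51
After Purchase 4: 426 on hand, pool $9,915.89 (≈ $23.2767 each)
Sale 2, sell 274: 274/426 × $9,915.89 → $6,377.82
After Purchase 5: 263 on hand, pool $6,013.37 (≈ $22.8645 each)
Sale 3, sell 196: 196/263 × $6,013.37 → $4,481.44
Sale 4, sell 2: 2/67 × $1,531.93 → $45.72
Total COGS = $8,552.51 + $6,377.82 + $4,481.44 + $45.72 = $19,457.49
Ending inventory (cost pool remaining) = $1,486.21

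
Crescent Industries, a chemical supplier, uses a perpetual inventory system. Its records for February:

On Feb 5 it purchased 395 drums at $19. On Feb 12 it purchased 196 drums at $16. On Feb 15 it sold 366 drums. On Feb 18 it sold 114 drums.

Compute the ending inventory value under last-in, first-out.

Ending inventory = $2,109

Feb 15, 366 sold [LIFO — newest first]: 196 @ $16 + 170 @ $19 = $6,366
Feb 18, 114 sold [LIFO — newest first]: 114 @ $19 = $2,166
Total COGS = $6,366 + $2,166 = $8,532
Ending inventory: 111 @ $19 = $2,109
Check: goods available $10,641 = COGS $8,532 + ending $2,109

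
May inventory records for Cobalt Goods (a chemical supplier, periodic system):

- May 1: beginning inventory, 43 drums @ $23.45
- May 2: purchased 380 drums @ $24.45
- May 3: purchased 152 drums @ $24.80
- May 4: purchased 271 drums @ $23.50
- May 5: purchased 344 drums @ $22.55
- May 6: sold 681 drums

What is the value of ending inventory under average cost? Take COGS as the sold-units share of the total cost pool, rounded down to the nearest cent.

Ending inventory = $12,059.73

May 6, sell 681: 681/1190 × $28,194.65 → $16,134.92
Ending inventory (cost pool remaining) = $12,059.73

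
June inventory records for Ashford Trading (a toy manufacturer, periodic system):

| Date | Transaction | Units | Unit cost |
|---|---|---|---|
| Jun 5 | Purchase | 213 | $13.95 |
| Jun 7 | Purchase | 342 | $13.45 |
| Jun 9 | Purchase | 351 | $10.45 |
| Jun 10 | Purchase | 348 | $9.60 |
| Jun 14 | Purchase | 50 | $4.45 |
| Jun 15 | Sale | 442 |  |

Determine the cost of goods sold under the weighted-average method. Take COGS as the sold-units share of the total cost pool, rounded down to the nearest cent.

Jun 15, sell 442: 442/1304 × $14,802.50 → $5,017.41
Ending inventory (cost pool remaining) = $9,785.09

COGS = $5,017.41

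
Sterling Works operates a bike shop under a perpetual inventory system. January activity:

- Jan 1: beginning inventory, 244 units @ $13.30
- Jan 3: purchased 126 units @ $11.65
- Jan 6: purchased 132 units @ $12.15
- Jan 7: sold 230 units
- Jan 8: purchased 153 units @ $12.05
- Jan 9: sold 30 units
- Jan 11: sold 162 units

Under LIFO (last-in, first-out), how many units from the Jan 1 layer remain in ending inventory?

Jan 7, 230 sold [LIFO — newest first]: 132 @ $12.15 + 98 @ $11.65 = $2,745.50
Jan 9, 30 sold [LIFO — newest first]: 30 @ $12.05 = $361.50
Jan 11, 162 sold [LIFO — newest first]: 123 @ $12.05 + 28 @ $11.65 + 11 @ $13.30 = $1,954.65
Total COGS = $2,745.50 + $361.50 + $1,954.65 = $5,061.65
Ending inventory: 233 @ $13.30 = $3,098.90

233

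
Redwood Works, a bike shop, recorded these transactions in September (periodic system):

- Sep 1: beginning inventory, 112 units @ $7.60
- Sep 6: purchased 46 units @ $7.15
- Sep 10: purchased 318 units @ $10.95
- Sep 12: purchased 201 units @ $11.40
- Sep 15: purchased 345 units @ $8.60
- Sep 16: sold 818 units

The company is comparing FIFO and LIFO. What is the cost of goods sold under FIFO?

FIFO COGS: 112 @ $7.60 + 46 @ $7.15 + 318 @ $10.95 + 201 @ $11.40 + 141 @ $8.60 = $8,166.20
LIFO COGS: 345 @ $8.60 + 201 @ $11.40 + 272 @ $10.95 = $8,236.80

COGS = $8,166.20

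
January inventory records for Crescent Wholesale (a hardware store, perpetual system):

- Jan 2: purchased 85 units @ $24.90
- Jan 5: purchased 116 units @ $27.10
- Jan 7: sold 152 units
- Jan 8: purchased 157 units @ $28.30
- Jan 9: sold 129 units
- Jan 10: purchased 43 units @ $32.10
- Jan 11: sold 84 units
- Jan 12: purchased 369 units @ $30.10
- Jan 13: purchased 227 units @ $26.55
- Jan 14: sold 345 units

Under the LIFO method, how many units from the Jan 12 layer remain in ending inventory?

251

Jan 7, 152 sold [LIFO — newest first]: 116 @ $27.10 + 36 @ $24.90 = $4,040.00
Jan 9, 129 sold [LIFO — newest first]: 129 @ $28.30 = $3,650.70
Jan 11, 84 sold [LIFO — newest first]: 43 @ $32.10 + 28 @ $28.30 + 13 @ $24.90 = $2,496.40
Jan 14, 345 sold [LIFO — newest first]: 227 @ $26.55 + 118 @ $30.10 = $9,578.65
Total COGS = $4,040.00 + $3,650.70 + $2,496.40 + $9,578.65 = $19,765.75
Ending inventory: 36 @ $24.90 + 251 @ $30.10 = $8,451.50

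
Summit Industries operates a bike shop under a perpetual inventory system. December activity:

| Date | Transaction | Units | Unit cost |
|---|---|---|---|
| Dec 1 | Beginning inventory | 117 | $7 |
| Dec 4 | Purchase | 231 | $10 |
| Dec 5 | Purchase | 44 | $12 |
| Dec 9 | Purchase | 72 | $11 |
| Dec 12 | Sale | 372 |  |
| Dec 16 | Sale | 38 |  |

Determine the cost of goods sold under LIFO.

COGS = $4,071

Dec 12, 372 sold [LIFO — newest first]: 72 @ $11 + 44 @ $12 + 231 @ $10 + 25 @ $7 = $3,805
Dec 16, 38 sold [LIFO — newest first]: 38 @ $7 = $266
Total COGS = $3,805 + $266 = $4,071
Ending inventory: 54 @ $7 = $378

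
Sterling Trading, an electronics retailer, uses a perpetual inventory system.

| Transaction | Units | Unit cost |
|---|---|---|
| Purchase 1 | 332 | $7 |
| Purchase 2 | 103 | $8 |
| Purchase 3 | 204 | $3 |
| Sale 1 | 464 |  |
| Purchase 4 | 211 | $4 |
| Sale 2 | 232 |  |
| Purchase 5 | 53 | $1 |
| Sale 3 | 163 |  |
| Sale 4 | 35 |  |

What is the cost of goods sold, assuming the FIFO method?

COGS = $4,648

Sale 1 (464) [FIFO — oldest first]: 332 @ $7 + 103 @ $8 + 29 @ $3 = $3,235
Sale 2 (232) [FIFO — oldest first]: 175 @ $3 + 57 @ $4 = $753
Sale 3 (163) [FIFO — oldest first]: 154 @ $4 + 9 @ $1 = $625
Sale 4 (35) [FIFO — oldest first]: 35 @ $1 = $35
Total COGS = $3,235 + $753 + $625 + $35 = $4,648
Ending inventory: 9 @ $1 = $9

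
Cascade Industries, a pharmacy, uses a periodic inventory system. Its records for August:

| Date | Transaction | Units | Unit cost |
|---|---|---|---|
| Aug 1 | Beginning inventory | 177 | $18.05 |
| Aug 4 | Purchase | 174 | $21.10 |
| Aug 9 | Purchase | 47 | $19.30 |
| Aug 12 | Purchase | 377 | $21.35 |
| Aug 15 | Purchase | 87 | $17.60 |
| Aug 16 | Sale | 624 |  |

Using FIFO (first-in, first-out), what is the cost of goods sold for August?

COGS = $12,598.45

Aug 16, 624 sold [FIFO — oldest first]: 177 @ $18.05 + 174 @ $21.10 + 47 @ $19.30 + 226 @ $21.35 = $12,598.45
Ending inventory: 151 @ $21.35 + 87 @ $17.60 = $4,755.05
Check: goods available $17,353.50 = COGS $12,598.45 + ending $4,755.05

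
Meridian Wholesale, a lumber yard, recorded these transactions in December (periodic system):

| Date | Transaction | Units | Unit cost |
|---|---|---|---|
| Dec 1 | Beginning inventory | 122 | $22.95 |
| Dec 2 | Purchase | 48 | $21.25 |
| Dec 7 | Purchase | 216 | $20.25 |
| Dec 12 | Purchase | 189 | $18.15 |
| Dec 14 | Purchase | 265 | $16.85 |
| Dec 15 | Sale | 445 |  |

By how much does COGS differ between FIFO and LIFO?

FIFO COGS: 122 @ $22.95 + 48 @ $21.25 + 216 @ $20.25 + 59 @ $18.15 = $9,264.75
LIFO COGS: 265 @ $16.85 + 180 @ $18.15 = $7,732.25
Difference = |$9,264.75 − $7,732.25| = $1,532.50

$1,532.50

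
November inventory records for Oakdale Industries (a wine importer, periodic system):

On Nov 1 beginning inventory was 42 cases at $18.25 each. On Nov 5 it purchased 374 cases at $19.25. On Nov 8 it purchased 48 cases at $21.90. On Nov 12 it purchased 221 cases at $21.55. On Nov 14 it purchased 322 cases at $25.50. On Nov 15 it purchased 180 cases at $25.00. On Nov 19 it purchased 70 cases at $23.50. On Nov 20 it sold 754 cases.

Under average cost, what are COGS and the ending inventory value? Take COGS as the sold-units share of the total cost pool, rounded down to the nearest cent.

COGS = $16,876.97; ending inventory = $11,258.78

Nov 20, sell 754: 754/1257 × $28,135.75 → $16,876.97
Ending inventory (cost pool remaining) = $11,258.78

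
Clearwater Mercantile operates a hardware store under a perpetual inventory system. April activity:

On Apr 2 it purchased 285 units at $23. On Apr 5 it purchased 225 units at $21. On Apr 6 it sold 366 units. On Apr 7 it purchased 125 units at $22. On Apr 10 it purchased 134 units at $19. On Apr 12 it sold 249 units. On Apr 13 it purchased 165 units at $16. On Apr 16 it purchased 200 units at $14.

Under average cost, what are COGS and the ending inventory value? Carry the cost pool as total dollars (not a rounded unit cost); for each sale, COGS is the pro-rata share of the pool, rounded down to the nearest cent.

COGS = $13,335.14; ending inventory = $8,680.86

After Apr 2: 285 on hand, pool $6,555.00 (≈ $23.0000 each)
After Apr 5: 510 on hand, pool $11,280.00 (≈ $22.1176 each)
Apr 6, sell 366: 366/510 × $11,280.00 → $8,095.05
After Apr 7: 269 on hand, pool $5,934.95 (≈ $22.0630 each)
After Apr 10: 403 on hand, pool $8,480.95 (≈ $21.0445 each)
Apr 12, sell 249: 249/403 × $8,480.95 → $5,240.09
After Apr 13: 319 on hand, pool $5,880.86 (≈ $18.4353 each)
After Apr 16: 519 on hand, pool $8,680.86 (≈ $16.7261 each)
Total COGS = $8,095.05 + $5,240.09 = $13,335.14
Ending inventory (cost pool remaining) = $8,680.86
Check: goods available $22,016.00 = COGS $13,335.14 + ending $8,680.86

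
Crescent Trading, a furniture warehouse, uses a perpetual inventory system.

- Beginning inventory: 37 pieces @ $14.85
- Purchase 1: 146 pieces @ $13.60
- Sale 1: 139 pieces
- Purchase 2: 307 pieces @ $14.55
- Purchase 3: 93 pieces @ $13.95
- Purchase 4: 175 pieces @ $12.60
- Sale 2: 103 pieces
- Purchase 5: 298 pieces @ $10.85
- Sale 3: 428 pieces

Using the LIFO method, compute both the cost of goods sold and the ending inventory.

COGS = $8,137.80; ending inventory = $5,599.75

Sale 1 (139) [LIFO — newest first]: 139 @ $13.60 = $1,890.40
Sale 2 (103) [LIFO — newest first]: 103 @ $12.60 = $1,297.80
Sale 3 (428) [LIFO — newest first]: 298 @ $10.85 + 72 @ $12.60 + 58 @ $13.95 = $4,949.60
Total COGS = $1,890.40 + $1,297.80 + $4,949.60 = $8,137.80
Ending inventory: 37 @ $14.85 + 7 @ $13.60 + 307 @ $14.55 + 35 @ $13.95 = $5,599.75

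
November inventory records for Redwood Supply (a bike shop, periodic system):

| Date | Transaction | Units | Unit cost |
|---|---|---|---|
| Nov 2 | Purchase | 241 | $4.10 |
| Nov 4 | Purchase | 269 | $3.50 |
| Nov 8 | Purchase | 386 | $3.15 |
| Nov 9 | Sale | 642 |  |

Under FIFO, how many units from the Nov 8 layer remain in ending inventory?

Nov 9, 642 sold [FIFO — oldest first]: 241 @ $4.10 + 269 @ $3.50 + 132 @ $3.15 = $2,345.40
Ending inventory: 254 @ $3.15 = $800.10
Check: goods available $3,145.50 = COGS $2,345.40 + ending $800.10

254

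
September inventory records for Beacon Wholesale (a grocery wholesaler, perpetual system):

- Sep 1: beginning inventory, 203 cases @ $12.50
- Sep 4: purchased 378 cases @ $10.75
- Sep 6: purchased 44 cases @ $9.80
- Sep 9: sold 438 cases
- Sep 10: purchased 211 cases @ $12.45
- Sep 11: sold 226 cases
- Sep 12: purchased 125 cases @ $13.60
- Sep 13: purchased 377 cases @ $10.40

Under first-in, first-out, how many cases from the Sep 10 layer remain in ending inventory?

Sep 9, 438 sold [FIFO — oldest first]: 203 @ $12.50 + 235 @ $10.75 = $5,063.75
Sep 11, 226 sold [FIFO — oldest first]: 143 @ $10.75 + 44 @ $9.80 + 39 @ $12.45 = $2,454.00
Total COGS = $5,063.75 + $2,454.00 = $7,517.75
Ending inventory: 172 @ $12.45 + 125 @ $13.60 + 377 @ $10.40 = $7,762.20
Check: goods available $15,279.95 = COGS $7,517.75 + ending $7,762.20

172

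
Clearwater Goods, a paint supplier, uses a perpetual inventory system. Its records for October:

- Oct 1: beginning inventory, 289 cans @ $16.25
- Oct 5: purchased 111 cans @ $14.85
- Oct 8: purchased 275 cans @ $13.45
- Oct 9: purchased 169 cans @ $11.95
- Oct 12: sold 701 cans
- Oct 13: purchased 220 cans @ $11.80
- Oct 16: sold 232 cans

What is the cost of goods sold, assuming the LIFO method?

Oct 12, 701 sold [LIFO — newest first]: 169 @ $11.95 + 275 @ $13.45 + 111 @ $14.85 + 146 @ $16.25 = $9,739.15
Oct 16, 232 sold [LIFO — newest first]: 220 @ $11.80 + 12 @ $16.25 = $2,791.00
Total COGS = $9,739.15 + $2,791.00 = $12,530.15
Ending inventory: 131 @ $16.25 = $2,128.75

COGS = $12,530.15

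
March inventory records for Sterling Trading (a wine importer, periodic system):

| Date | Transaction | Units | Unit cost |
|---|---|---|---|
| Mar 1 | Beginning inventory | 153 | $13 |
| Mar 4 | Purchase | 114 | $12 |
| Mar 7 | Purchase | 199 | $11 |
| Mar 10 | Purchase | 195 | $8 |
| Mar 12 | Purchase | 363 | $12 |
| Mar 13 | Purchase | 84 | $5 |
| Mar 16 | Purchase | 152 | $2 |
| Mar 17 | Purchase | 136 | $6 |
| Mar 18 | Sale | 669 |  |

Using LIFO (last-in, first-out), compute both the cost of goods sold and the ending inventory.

Mar 18, 669 sold [LIFO — newest first]: 136 @ $6 + 152 @ $2 + 84 @ $5 + 297 @ $12 = $5,104
Ending inventory: 153 @ $13 + 114 @ $12 + 199 @ $11 + 195 @ $8 + 66 @ $12 = $7,898
Check: goods available $13,002 = COGS $5,104 + ending $7,898

COGS = $5,104; ending inventory = $7,898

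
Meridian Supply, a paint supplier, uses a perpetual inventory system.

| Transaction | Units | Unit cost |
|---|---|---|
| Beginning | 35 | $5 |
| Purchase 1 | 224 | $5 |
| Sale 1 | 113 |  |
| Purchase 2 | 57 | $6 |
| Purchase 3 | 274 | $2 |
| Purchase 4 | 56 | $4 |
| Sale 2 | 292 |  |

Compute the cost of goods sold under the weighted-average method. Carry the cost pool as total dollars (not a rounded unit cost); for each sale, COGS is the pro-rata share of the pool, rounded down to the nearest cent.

After Beginning: 35 on hand, pool $175.00 (≈ $5.0000 each)
After Purchase 1: 259 on hand, pool $1,295.00 (≈ $5.0000 each)
Sale 1, sell 113: 113/259 × $1,295.00 → $565.00
After Purchase 2: 203 on hand, pool $1,072.00 (≈ $5.2808 each)
After Purchase 3: 477 on hand, pool $1,620.00 (≈ $3.3962 each)
After Purchase 4: 533 on hand, pool $1,844.00 (≈ $3.4597 each)
Sale 2, sell 292: 292/533 × $1,844.00 → $1,010.22
Total COGS = $565.00 + $1,010.22 = $1,575.22
Ending inventory (cost pool remaining) = $833.78

COGS = $1,575.22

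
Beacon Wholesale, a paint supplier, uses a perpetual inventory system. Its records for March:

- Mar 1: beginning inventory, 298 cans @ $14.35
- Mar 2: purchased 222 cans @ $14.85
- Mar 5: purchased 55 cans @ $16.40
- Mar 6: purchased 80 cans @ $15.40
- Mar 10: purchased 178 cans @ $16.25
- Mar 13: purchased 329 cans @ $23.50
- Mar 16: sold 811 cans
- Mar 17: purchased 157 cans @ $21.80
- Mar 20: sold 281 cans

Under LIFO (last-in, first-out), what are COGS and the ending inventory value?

COGS = $20,496.15; ending inventory = $3,257.45

Mar 16, 811 sold [LIFO — newest first]: 329 @ $23.50 + 178 @ $16.25 + 80 @ $15.40 + 55 @ $16.40 + 169 @ $14.85 = $15,267.65
Mar 20, 281 sold [LIFO — newest first]: 157 @ $21.80 + 53 @ $14.85 + 71 @ $14.35 = $5,228.50
Total COGS = $15,267.65 + $5,228.50 = $20,496.15
Ending inventory: 227 @ $14.35 = $3,257.45
Check: goods available $23,753.60 = COGS $20,496.15 + ending $3,257.45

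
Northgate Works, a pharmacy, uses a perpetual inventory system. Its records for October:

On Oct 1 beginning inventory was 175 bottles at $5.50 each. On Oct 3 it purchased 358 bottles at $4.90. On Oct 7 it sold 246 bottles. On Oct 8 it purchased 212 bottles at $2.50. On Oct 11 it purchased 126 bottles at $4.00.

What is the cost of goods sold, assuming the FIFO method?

Oct 7, 246 sold [FIFO — oldest first]: 175 @ $5.50 + 71 @ $4.90 = $1,310.40
Ending inventory: 287 @ $4.90 + 212 @ $2.50 + 126 @ $4.00 = $2,440.30

COGS = $1,310.40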